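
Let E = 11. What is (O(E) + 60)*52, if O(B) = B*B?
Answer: 9412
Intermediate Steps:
O(B) = B²
(O(E) + 60)*52 = (11² + 60)*52 = (121 + 60)*52 = 181*52 = 9412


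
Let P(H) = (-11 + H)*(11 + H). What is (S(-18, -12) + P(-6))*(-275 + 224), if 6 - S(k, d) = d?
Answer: 3417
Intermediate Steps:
S(k, d) = 6 - d
(S(-18, -12) + P(-6))*(-275 + 224) = ((6 - 1*(-12)) + (-121 + (-6)²))*(-275 + 224) = ((6 + 12) + (-121 + 36))*(-51) = (18 - 85)*(-51) = -67*(-51) = 3417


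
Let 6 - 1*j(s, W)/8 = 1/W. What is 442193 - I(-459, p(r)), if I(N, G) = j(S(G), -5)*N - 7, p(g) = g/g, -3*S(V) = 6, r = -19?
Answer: 2324832/5 ≈ 4.6497e+5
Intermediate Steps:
S(V) = -2 (S(V) = -⅓*6 = -2)
j(s, W) = 48 - 8/W
p(g) = 1
I(N, G) = -7 + 248*N/5 (I(N, G) = (48 - 8/(-5))*N - 7 = (48 - 8*(-⅕))*N - 7 = (48 + 8/5)*N - 7 = 248*N/5 - 7 = -7 + 248*N/5)
442193 - I(-459, p(r)) = 442193 - (-7 + (248/5)*(-459)) = 442193 - (-7 - 113832/5) = 442193 - 1*(-113867/5) = 442193 + 113867/5 = 2324832/5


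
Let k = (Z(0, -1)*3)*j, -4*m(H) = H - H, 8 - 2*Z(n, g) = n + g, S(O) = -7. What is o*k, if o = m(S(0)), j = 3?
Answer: 0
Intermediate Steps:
Z(n, g) = 4 - g/2 - n/2 (Z(n, g) = 4 - (n + g)/2 = 4 - (g + n)/2 = 4 + (-g/2 - n/2) = 4 - g/2 - n/2)
m(H) = 0 (m(H) = -(H - H)/4 = -1/4*0 = 0)
o = 0
k = 81/2 (k = ((4 - 1/2*(-1) - 1/2*0)*3)*3 = ((4 + 1/2 + 0)*3)*3 = ((9/2)*3)*3 = (27/2)*3 = 81/2 ≈ 40.500)
o*k = 0*(81/2) = 0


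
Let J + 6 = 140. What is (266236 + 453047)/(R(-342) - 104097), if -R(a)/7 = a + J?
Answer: -719283/102641 ≈ -7.0078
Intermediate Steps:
J = 134 (J = -6 + 140 = 134)
R(a) = -938 - 7*a (R(a) = -7*(a + 134) = -7*(134 + a) = -938 - 7*a)
(266236 + 453047)/(R(-342) - 104097) = (266236 + 453047)/((-938 - 7*(-342)) - 104097) = 719283/((-938 + 2394) - 104097) = 719283/(1456 - 104097) = 719283/(-102641) = 719283*(-1/102641) = -719283/102641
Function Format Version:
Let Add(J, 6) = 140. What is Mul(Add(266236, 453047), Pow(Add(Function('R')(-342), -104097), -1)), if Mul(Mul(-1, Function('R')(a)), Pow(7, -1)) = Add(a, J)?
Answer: Rational(-719283, 102641) ≈ -7.0078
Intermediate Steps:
J = 134 (J = Add(-6, 140) = 134)
Function('R')(a) = Add(-938, Mul(-7, a)) (Function('R')(a) = Mul(-7, Add(a, 134)) = Mul(-7, Add(134, a)) = Add(-938, Mul(-7, a)))
Mul(Add(266236, 453047), Pow(Add(Function('R')(-342), -104097), -1)) = Mul(Add(266236, 453047), Pow(Add(Add(-938, Mul(-7, -342)), -104097), -1)) = Mul(719283, Pow(Add(Add(-938, 2394), -104097), -1)) = Mul(719283, Pow(Add(1456, -104097), -1)) = Mul(719283, Pow(-102641, -1)) = Mul(719283, Rational(-1, 102641)) = Rational(-719283, 102641)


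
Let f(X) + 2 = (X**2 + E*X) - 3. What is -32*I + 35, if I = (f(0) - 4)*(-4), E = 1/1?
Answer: -1117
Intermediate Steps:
E = 1
f(X) = -5 + X + X**2 (f(X) = -2 + ((X**2 + 1*X) - 3) = -2 + ((X**2 + X) - 3) = -2 + ((X + X**2) - 3) = -2 + (-3 + X + X**2) = -5 + X + X**2)
I = 36 (I = ((-5 + 0 + 0**2) - 4)*(-4) = ((-5 + 0 + 0) - 4)*(-4) = (-5 - 4)*(-4) = -9*(-4) = 36)
-32*I + 35 = -32*36 + 35 = -1152 + 35 = -1117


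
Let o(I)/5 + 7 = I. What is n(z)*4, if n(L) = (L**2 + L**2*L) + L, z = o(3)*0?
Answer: 0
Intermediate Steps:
o(I) = -35 + 5*I
z = 0 (z = (-35 + 5*3)*0 = (-35 + 15)*0 = -20*0 = 0)
n(L) = L + L**2 + L**3 (n(L) = (L**2 + L**3) + L = L + L**2 + L**3)
n(z)*4 = (0*(1 + 0 + 0**2))*4 = (0*(1 + 0 + 0))*4 = (0*1)*4 = 0*4 = 0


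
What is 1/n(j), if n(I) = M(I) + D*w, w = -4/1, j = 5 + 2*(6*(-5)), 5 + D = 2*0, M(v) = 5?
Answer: 1/25 ≈ 0.040000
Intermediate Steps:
D = -5 (D = -5 + 2*0 = -5 + 0 = -5)
j = -55 (j = 5 + 2*(-30) = 5 - 60 = -55)
w = -4 (w = -4*1 = -4)
n(I) = 25 (n(I) = 5 - 5*(-4) = 5 + 20 = 25)
1/n(j) = 1/25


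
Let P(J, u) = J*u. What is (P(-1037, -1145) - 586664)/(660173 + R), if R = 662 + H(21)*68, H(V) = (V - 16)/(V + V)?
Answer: 12614721/13877705 ≈ 0.90899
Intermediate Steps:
H(V) = (-16 + V)/(2*V) (H(V) = (-16 + V)/((2*V)) = (-16 + V)*(1/(2*V)) = (-16 + V)/(2*V))
R = 14072/21 (R = 662 + ((½)*(-16 + 21)/21)*68 = 662 + ((½)*(1/21)*5)*68 = 662 + (5/42)*68 = 662 + 170/21 = 14072/21 ≈ 670.10)
(P(-1037, -1145) - 586664)/(660173 + R) = (-1037*(-1145) - 586664)/(660173 + 14072/21) = (1187365 - 586664)/(13877705/21) = 600701*(21/13877705) = 12614721/13877705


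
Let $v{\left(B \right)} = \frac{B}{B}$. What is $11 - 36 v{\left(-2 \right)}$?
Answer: $-25$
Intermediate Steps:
$v{\left(B \right)} = 1$
$11 - 36 v{\left(-2 \right)} = 11 - 36 = -25$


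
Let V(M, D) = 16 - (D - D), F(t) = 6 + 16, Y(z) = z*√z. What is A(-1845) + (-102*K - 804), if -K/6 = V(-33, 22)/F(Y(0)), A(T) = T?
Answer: -24243/11 ≈ -2203.9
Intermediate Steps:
Y(z) = z^(3/2)
F(t) = 22
V(M, D) = 16 (V(M, D) = 16 - 1*0 = 16 + 0 = 16)
K = -48/11 (K = -96/22 = -6*8/11 = -48/11 ≈ -4.3636)
A(-1845) + (-102*K - 804) = -1845 + (-102*(-48/11) - 804) = -1845 + (4896/11 - 804) = -1845 - 3948/11 = -24243/11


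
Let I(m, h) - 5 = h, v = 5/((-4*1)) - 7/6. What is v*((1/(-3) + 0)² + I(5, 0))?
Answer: -667/54 ≈ -12.352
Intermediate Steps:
v = -29/12 (v = 5/(-4) - 7*⅙ = 5*(-¼) - 7/6 = -5/4 - 7/6 = -29/12 ≈ -2.4167)
I(m, h) = 5 + h
v*((1/(-3) + 0)² + I(5, 0)) = -29*((1/(-3) + 0)² + (5 + 0))/12 = -29*((-⅓ + 0)² + 5)/12 = -29*((-⅓)² + 5)/12 = -29*(⅑ + 5)/12 = -29/12*46/9 = -667/54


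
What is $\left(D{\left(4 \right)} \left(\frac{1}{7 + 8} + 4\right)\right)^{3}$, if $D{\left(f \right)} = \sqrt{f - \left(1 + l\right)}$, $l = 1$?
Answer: $\frac{453962 \sqrt{2}}{3375} \approx 190.22$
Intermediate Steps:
$D{\left(f \right)} = \sqrt{-2 + f}$ ($D{\left(f \right)} = \sqrt{f - 2} = \sqrt{-2 + f}$)
$\left(D{\left(4 \right)} \left(\frac{1}{7 + 8} + 4\right)\right)^{3} = \left(\sqrt{-2 + 4} \left(\frac{1}{7 + 8} + 4\right)\right)^{3} = \left(\sqrt{2} \left(\frac{1}{15} + 4\right)\right)^{3} = \left(\sqrt{2} \cdot \frac{61}{15}\right)^{3} = \left(\frac{61 \sqrt{2}}{15}\right)^{3} = \frac{453962 \sqrt{2}}{3375}$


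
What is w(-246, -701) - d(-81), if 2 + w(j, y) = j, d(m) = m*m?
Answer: -6809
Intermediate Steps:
d(m) = m**2
w(j, y) = -2 + j
w(-246, -701) - d(-81) = (-2 - 246) - 1*(-81)**2 = -248 - 1*6561 = -248 - 6561 = -6809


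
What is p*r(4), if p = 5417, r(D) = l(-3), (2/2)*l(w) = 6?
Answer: 32502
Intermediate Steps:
l(w) = 6
r(D) = 6
p*r(4) = 5417*6 = 32502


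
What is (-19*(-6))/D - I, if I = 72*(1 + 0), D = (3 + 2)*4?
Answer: -663/10 ≈ -66.300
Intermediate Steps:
D = 20 (D = 5*4 = 20)
I = 72 (I = 72*1 = 72)
(-19*(-6))/D - I = -19*(-6)/20 - 1*72 = 114*(1/20) - 72 = 57/10 - 72 = -663/10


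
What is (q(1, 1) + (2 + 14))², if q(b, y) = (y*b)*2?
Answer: 324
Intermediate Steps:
q(b, y) = 2*b*y (q(b, y) = (b*y)*2 = 2*b*y)
(q(1, 1) + (2 + 14))² = (2*1*1 + (2 + 14))² = (2 + 16)² = 18² = 324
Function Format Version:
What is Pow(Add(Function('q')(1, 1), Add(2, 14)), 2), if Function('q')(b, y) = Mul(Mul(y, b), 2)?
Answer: 324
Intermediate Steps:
Function('q')(b, y) = Mul(2, b, y) (Function('q')(b, y) = Mul(Mul(b, y), 2) = Mul(2, b, y))
Pow(Add(Function('q')(1, 1), Add(2, 14)), 2) = Pow(Add(Mul(2, 1, 1), Add(2, 14)), 2) = Pow(Add(2, 16), 2) = Pow(18, 2) = 324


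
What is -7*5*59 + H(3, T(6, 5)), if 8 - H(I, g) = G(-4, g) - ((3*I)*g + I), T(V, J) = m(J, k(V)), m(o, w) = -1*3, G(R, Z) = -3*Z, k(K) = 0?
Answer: -2090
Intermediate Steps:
m(o, w) = -3
T(V, J) = -3
H(I, g) = 8 + I + 3*g + 3*I*g (H(I, g) = 8 - (-3*g - ((3*I)*g + I)) = 8 - (-3*g - (3*I*g + I)) = 8 - (-3*g - (I + 3*I*g)) = 8 - (-3*g + (-I - 3*I*g)) = 8 - (-I - 3*g - 3*I*g) = 8 + (I + 3*g + 3*I*g) = 8 + I + 3*g + 3*I*g)
-7*5*59 + H(3, T(6, 5)) = -7*5*59 + (8 + 3 + 3*(-3) + 3*3*(-3)) = -35*59 + (8 + 3 - 9 - 27) = -2065 - 25 = -2090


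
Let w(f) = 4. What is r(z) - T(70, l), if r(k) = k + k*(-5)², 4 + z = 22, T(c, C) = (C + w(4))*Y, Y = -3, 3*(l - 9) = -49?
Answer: 458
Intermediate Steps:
l = -22/3 (l = 9 + (⅓)*(-49) = 9 - 49/3 = -22/3 ≈ -7.3333)
T(c, C) = -12 - 3*C (T(c, C) = (C + 4)*(-3) = (4 + C)*(-3) = -12 - 3*C)
z = 18 (z = -4 + 22 = 18)
r(k) = 26*k (r(k) = k + k*25 = k + 25*k = 26*k)
r(z) - T(70, l) = 26*18 - (-12 - 3*(-22/3)) = 468 - (-12 + 22) = 468 - 1*10 = 468 - 10 = 458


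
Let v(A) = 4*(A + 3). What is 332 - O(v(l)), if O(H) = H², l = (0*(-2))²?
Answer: 188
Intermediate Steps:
l = 0 (l = 0² = 0)
v(A) = 12 + 4*A (v(A) = 4*(3 + A) = 12 + 4*A)
332 - O(v(l)) = 332 - (12 + 4*0)² = 332 - (12 + 0)² = 332 - 1*12² = 332 - 1*144 = 332 - 144 = 188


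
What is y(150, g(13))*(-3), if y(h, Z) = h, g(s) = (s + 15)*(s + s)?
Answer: -450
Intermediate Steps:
g(s) = 2*s*(15 + s) (g(s) = (15 + s)*(2*s) = 2*s*(15 + s))
y(150, g(13))*(-3) = 150*(-3) = -450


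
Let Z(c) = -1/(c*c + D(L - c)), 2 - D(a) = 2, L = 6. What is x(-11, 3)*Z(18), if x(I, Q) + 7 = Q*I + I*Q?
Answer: 73/324 ≈ 0.22531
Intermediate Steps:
D(a) = 0 (D(a) = 2 - 1*2 = 2 - 2 = 0)
Z(c) = -1/c**2 (Z(c) = -1/(c*c + 0) = -1/(c**2 + 0) = -1/(c**2) = -1/c**2)
x(I, Q) = -7 + 2*I*Q (x(I, Q) = -7 + (Q*I + I*Q) = -7 + (I*Q + I*Q) = -7 + 2*I*Q)
x(-11, 3)*Z(18) = (-7 + 2*(-11)*3)*(-1/18**2) = (-7 - 66)*(-1*1/324) = -73*(-1/324) = 73/324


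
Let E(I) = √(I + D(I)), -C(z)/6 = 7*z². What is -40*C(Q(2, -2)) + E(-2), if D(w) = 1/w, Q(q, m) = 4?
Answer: 26880 + I*√10/2 ≈ 26880.0 + 1.5811*I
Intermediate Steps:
D(w) = 1/w
C(z) = -42*z²
E(I) = √(I + 1/I)
-40*C(Q(2, -2)) + E(-2) = -(-1680)*4² + √(-2 + 1/(-2)) = -(-1680)*16 + √(-2 - ½) = -40*(-672) + √(-5/2) = 26880 + I*√10/2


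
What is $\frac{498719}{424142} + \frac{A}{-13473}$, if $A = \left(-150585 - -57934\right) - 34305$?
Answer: $\frac{60566612839}{5714465166} \approx 10.599$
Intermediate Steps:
$A = -126956$ ($A = \left(-150585 + 57934\right) - 34305 = -92651 - 34305 = -126956$)
$\frac{498719}{424142} + \frac{A}{-13473} = \frac{498719}{424142} - \frac{126956}{-13473} = 498719 \cdot \frac{1}{424142} - - \frac{126956}{13473} = \frac{498719}{424142} + \frac{126956}{13473} = \frac{60566612839}{5714465166}$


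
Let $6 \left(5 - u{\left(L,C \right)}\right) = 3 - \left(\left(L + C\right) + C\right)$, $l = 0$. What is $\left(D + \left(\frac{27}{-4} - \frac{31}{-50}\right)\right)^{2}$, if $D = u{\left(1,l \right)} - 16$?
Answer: $\frac{27447121}{90000} \approx 304.97$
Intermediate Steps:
$u{\left(L,C \right)} = \frac{9}{2} + \frac{C}{3} + \frac{L}{6}$ ($u{\left(L,C \right)} = 5 - \frac{3 - \left(\left(L + C\right) + C\right)}{6} = 5 - \frac{3 - \left(\left(C + L\right) + C\right)}{6} = 5 - \frac{3 - \left(L + 2 C\right)}{6} = 5 - \frac{3 - L - 2 C}{6} = 5 + \left(- \frac{1}{2} + \frac{C}{3} + \frac{L}{6}\right) = \frac{9}{2} + \frac{C}{3} + \frac{L}{6}$)
$D = - \frac{34}{3}$ ($D = \left(\frac{9}{2} + \frac{1}{3} \cdot 0 + \frac{1}{6} \cdot 1\right) - 16 = \left(\frac{9}{2} + 0 + \frac{1}{6}\right) - 16 = \frac{14}{3} - 16 = - \frac{34}{3} \approx -11.333$)
$\left(D + \left(\frac{27}{-4} - \frac{31}{-50}\right)\right)^{2} = \left(- \frac{34}{3} + \left(\frac{27}{-4} - \frac{31}{-50}\right)\right)^{2} = \left(- \frac{34}{3} + \left(27 \left(- \frac{1}{4}\right) - - \frac{31}{50}\right)\right)^{2} = \left(- \frac{34}{3} + \left(- \frac{27}{4} + \frac{31}{50}\right)\right)^{2} = \left(- \frac{34}{3} - \frac{613}{100}\right)^{2} = \left(- \frac{5239}{300}\right)^{2} = \frac{27447121}{90000}$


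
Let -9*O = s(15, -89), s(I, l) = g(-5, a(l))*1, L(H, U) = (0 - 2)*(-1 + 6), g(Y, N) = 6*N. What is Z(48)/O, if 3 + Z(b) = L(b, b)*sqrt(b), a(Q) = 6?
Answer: 3/4 + 10*sqrt(3) ≈ 18.070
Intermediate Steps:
L(H, U) = -10 (L(H, U) = -2*5 = -10)
s(I, l) = 36 (s(I, l) = (6*6)*1 = 36*1 = 36)
Z(b) = -3 - 10*sqrt(b)
O = -4 (O = -1/9*36 = -4)
Z(48)/O = (-3 - 40*sqrt(3))/(-4) = (-3 - 40*sqrt(3))*(-1/4) = 3/4 + 10*sqrt(3)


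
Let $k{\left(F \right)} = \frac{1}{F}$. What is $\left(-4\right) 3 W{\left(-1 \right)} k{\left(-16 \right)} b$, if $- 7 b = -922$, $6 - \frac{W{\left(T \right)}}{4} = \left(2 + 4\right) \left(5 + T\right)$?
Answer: $- \frac{49788}{7} \approx -7112.6$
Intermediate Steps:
$W{\left(T \right)} = -96 - 24 T$ ($W{\left(T \right)} = 24 - 4 \left(2 + 4\right) \left(5 + T\right) = 24 - 4 \cdot 6 \left(5 + T\right) = 24 - 4 \left(30 + 6 T\right) = 24 - \left(120 + 24 T\right) = -96 - 24 T$)
$b = \frac{922}{7}$ ($b = \left(- \frac{1}{7}\right) \left(-922\right) = \frac{922}{7} \approx 131.71$)
$\left(-4\right) 3 W{\left(-1 \right)} k{\left(-16 \right)} b = \frac{\left(-4\right) 3 \left(-96 - -24\right)}{-16} \cdot \frac{922}{7} = - 12 \left(-96 + 24\right) \left(- \frac{1}{16}\right) \frac{922}{7} = \left(-12\right) \left(-72\right) \left(- \frac{1}{16}\right) \frac{922}{7} = 864 \left(- \frac{1}{16}\right) \frac{922}{7} = \left(-54\right) \frac{922}{7} = - \frac{49788}{7}$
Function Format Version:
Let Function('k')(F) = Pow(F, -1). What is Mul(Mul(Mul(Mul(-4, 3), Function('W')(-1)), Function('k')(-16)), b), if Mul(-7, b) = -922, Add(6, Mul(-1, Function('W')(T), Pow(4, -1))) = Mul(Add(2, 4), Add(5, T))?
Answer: Rational(-49788, 7) ≈ -7112.6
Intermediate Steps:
Function('W')(T) = Add(-96, Mul(-24, T)) (Function('W')(T) = Add(24, Mul(-4, Mul(Add(2, 4), Add(5, T)))) = Add(24, Mul(-4, Mul(6, Add(5, T)))) = Add(24, Mul(-4, Add(30, Mul(6, T)))) = Add(24, Add(-120, Mul(-24, T))) = Add(-96, Mul(-24, T)))
b = Rational(922, 7) (b = Mul(Rational(-1, 7), -922) = Rational(922, 7) ≈ 131.71)
Mul(Mul(Mul(Mul(-4, 3), Function('W')(-1)), Function('k')(-16)), b) = Mul(Mul(Mul(Mul(-4, 3), Add(-96, Mul(-24, -1))), Pow(-16, -1)), Rational(922, 7)) = Mul(Mul(Mul(-12, Add(-96, 24)), Rational(-1, 16)), Rational(922, 7)) = Mul(Mul(Mul(-12, -72), Rational(-1, 16)), Rational(922, 7)) = Mul(Mul(864, Rational(-1, 16)), Rational(922, 7)) = Mul(-54, Rational(922, 7)) = Rational(-49788, 7)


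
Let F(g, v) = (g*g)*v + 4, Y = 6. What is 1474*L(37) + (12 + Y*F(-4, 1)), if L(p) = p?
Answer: 54670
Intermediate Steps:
F(g, v) = 4 + v*g² (F(g, v) = g²*v + 4 = v*g² + 4 = 4 + v*g²)
1474*L(37) + (12 + Y*F(-4, 1)) = 1474*37 + (12 + 6*(4 + 1*(-4)²)) = 54538 + (12 + 6*(4 + 1*16)) = 54538 + (12 + 6*(4 + 16)) = 54538 + (12 + 6*20) = 54538 + (12 + 120) = 54538 + 132 = 54670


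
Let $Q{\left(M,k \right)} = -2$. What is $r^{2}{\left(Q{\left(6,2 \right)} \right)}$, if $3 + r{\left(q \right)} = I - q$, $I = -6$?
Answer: $49$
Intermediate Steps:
$r{\left(q \right)} = -9 - q$ ($r{\left(q \right)} = -3 - \left(6 + q\right) = -9 - q$)
$r^{2}{\left(Q{\left(6,2 \right)} \right)} = \left(-9 - -2\right)^{2} = \left(-9 + 2\right)^{2} = \left(-7\right)^{2} = 49$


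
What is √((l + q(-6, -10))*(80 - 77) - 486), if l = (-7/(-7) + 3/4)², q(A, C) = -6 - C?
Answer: I*√7437/4 ≈ 21.56*I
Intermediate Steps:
q(A, C) = -6 - C
l = 49/16 (l = (-7*(-⅐) + 3*(¼))² = (1 + ¾)² = (7/4)² = 49/16 ≈ 3.0625)
√((l + q(-6, -10))*(80 - 77) - 486) = √((49/16 + (-6 - 1*(-10)))*(80 - 77) - 486) = √((49/16 + (-6 + 10))*3 - 486) = √((49/16 + 4)*3 - 486) = √((113/16)*3 - 486) = √(339/16 - 486) = √(-7437/16) = I*√7437/4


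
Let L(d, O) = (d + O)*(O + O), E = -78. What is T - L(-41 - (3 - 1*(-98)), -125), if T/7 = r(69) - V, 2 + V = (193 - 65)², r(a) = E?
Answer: -181970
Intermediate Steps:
r(a) = -78
V = 16382 (V = -2 + (193 - 65)² = -2 + 128² = -2 + 16384 = 16382)
L(d, O) = 2*O*(O + d) (L(d, O) = (O + d)*(2*O) = 2*O*(O + d))
T = -115220 (T = 7*(-78 - 1*16382) = 7*(-78 - 16382) = 7*(-16460) = -115220)
T - L(-41 - (3 - 1*(-98)), -125) = -115220 - 2*(-125)*(-125 + (-41 - (3 - 1*(-98)))) = -115220 - 2*(-125)*(-125 + (-41 - (3 + 98))) = -115220 - 2*(-125)*(-125 + (-41 - 1*101)) = -115220 - 2*(-125)*(-125 + (-41 - 101)) = -115220 - 2*(-125)*(-125 - 142) = -115220 - 2*(-125)*(-267) = -115220 - 1*66750 = -115220 - 66750 = -181970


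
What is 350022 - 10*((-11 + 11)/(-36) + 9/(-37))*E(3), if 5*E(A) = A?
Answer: 12950868/37 ≈ 3.5002e+5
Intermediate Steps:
E(A) = A/5
350022 - 10*((-11 + 11)/(-36) + 9/(-37))*E(3) = 350022 - 10*((-11 + 11)/(-36) + 9/(-37))*(⅕)*3 = 350022 - 10*(0*(-1/36) + 9*(-1/37))*3/5 = 350022 - 10*(0 - 9/37)*3/5 = 350022 - 10*(-9/37)*3/5 = 350022 - (-90)*3/(37*5) = 350022 - 1*(-54/37) = 350022 + 54/37 = 12950868/37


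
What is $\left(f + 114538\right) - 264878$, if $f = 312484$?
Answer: $162144$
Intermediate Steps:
$\left(f + 114538\right) - 264878 = \left(312484 + 114538\right) - 264878 = 427022 - 264878 = 162144$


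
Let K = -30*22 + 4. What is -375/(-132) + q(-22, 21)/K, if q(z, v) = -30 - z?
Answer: 5147/1804 ≈ 2.8531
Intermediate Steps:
K = -656 (K = -660 + 4 = -656)
-375/(-132) + q(-22, 21)/K = -375/(-132) + (-30 - 1*(-22))/(-656) = -375*(-1/132) + (-30 + 22)*(-1/656) = 125/44 - 8*(-1/656) = 125/44 + 1/82 = 5147/1804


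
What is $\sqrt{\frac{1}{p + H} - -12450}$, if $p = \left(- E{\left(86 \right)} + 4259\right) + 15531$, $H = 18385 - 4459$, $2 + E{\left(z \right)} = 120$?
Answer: $\frac{\sqrt{14053878803398}}{33598} \approx 111.58$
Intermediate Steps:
$E{\left(z \right)} = 118$ ($E{\left(z \right)} = -2 + 120 = 118$)
$H = 13926$ ($H = 18385 - 4459 = 13926$)
$p = 19672$ ($p = \left(\left(-1\right) 118 + 4259\right) + 15531 = \left(-118 + 4259\right) + 15531 = 4141 + 15531 = 19672$)
$\sqrt{\frac{1}{p + H} - -12450} = \sqrt{\frac{1}{19672 + 13926} - -12450} = \sqrt{\frac{1}{33598} - -12450} = \sqrt{\frac{1}{33598} + \left(-4905 + 17355\right)} = \sqrt{\frac{1}{33598} + 12450} = \sqrt{\frac{418295101}{33598}} = \frac{\sqrt{14053878803398}}{33598}$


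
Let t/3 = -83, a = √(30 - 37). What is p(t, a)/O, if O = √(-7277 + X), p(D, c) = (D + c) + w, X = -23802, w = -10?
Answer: √217553/31079 + 259*I*√31079/31079 ≈ 0.015008 + 1.4692*I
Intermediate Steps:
a = I*√7 (a = √(-7) = I*√7 ≈ 2.6458*I)
t = -249 (t = 3*(-83) = -249)
p(D, c) = -10 + D + c (p(D, c) = (D + c) - 10 = -10 + D + c)
O = I*√31079 (O = √(-7277 - 23802) = √(-31079) = I*√31079 ≈ 176.29*I)
p(t, a)/O = (-10 - 249 + I*√7)/((I*√31079)) = (-259 + I*√7)*(-I*√31079/31079) = -I*√31079*(-259 + I*√7)/31079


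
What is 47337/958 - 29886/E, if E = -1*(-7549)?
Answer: 328716225/7231942 ≈ 45.453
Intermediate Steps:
E = 7549
47337/958 - 29886/E = 47337/958 - 29886/7549 = 328716225/7231942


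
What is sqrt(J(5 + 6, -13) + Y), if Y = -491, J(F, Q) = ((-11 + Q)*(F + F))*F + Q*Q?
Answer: I*sqrt(6130) ≈ 78.294*I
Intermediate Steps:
J(F, Q) = Q**2 + 2*F**2*(-11 + Q) (J(F, Q) = ((-11 + Q)*(2*F))*F + Q**2 = (2*F*(-11 + Q))*F + Q**2 = 2*F**2*(-11 + Q) + Q**2 = Q**2 + 2*F**2*(-11 + Q))
sqrt(J(5 + 6, -13) + Y) = sqrt(((-13)**2 - 22*(5 + 6)**2 + 2*(-13)*(5 + 6)**2) - 491) = sqrt((169 - 22*11**2 + 2*(-13)*11**2) - 491) = sqrt((169 - 22*121 + 2*(-13)*121) - 491) = sqrt((169 - 2662 - 3146) - 491) = sqrt(-5639 - 491) = sqrt(-6130) = I*sqrt(6130)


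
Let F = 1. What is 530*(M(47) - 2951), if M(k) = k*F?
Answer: -1539120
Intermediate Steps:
M(k) = k (M(k) = k*1 = k)
530*(M(47) - 2951) = 530*(47 - 2951) = 530*(-2904) = -1539120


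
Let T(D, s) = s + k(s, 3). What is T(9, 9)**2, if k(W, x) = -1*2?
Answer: 49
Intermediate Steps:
k(W, x) = -2
T(D, s) = -2 + s (T(D, s) = s - 2 = -2 + s)
T(9, 9)**2 = (-2 + 9)**2 = 7**2 = 49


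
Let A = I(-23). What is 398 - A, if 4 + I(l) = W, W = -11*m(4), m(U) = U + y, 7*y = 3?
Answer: 3155/7 ≈ 450.71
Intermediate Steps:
y = 3/7 (y = (1/7)*3 = 3/7 ≈ 0.42857)
m(U) = 3/7 + U (m(U) = U + 3/7 = 3/7 + U)
W = -341/7 (W = -11*(3/7 + 4) = -11*31/7 = -341/7 ≈ -48.714)
I(l) = -369/7 (I(l) = -4 - 341/7 = -369/7)
A = -369/7 ≈ -52.714
398 - A = 398 - 1*(-369/7) = 398 + 369/7 = 3155/7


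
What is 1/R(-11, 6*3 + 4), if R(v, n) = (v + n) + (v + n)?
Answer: 1/22 ≈ 0.045455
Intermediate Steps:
R(v, n) = 2*n + 2*v (R(v, n) = (n + v) + (n + v) = 2*n + 2*v)
1/R(-11, 6*3 + 4) = 1/(2*(6*3 + 4) + 2*(-11)) = 1/(2*(18 + 4) - 22) = 1/(2*22 - 22) = 1/(44 - 22) = 1/22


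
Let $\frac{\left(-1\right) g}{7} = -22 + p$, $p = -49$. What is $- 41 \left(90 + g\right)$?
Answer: $-24067$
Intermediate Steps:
$g = 497$ ($g = - 7 \left(-22 - 49\right) = \left(-7\right) \left(-71\right) = 497$)
$- 41 \left(90 + g\right) = - 41 \left(90 + 497\right) = \left(-41\right) 587 = -24067$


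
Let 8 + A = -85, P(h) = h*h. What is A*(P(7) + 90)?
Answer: -12927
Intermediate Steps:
P(h) = h²
A = -93 (A = -8 - 85 = -93)
A*(P(7) + 90) = -93*(7² + 90) = -93*(49 + 90) = -93*139 = -12927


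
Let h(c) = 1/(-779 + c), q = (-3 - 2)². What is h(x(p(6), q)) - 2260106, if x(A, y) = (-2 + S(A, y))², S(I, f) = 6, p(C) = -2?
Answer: -1724460879/763 ≈ -2.2601e+6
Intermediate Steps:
q = 25 (q = (-5)² = 25)
x(A, y) = 16 (x(A, y) = (-2 + 6)² = 4² = 16)
h(x(p(6), q)) - 2260106 = 1/(-779 + 16) - 2260106 = 1/(-763) - 2260106 = -1/763 - 2260106 = -1724460879/763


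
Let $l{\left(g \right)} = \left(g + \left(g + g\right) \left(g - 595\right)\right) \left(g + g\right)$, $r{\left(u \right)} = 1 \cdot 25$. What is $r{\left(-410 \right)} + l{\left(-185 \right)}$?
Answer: $-106713525$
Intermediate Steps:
$r{\left(u \right)} = 25$
$l{\left(g \right)} = 2 g \left(g + 2 g \left(-595 + g\right)\right)$ ($l{\left(g \right)} = \left(g + 2 g \left(-595 + g\right)\right) 2 g = 2 g \left(g + 2 g \left(-595 + g\right)\right)$)
$r{\left(-410 \right)} + l{\left(-185 \right)} = 25 + \left(-185\right)^{2} \left(-2378 + 4 \left(-185\right)\right) = 25 + 34225 \left(-2378 - 740\right) = 25 + 34225 \left(-3118\right) = 25 - 106713550 = -106713525$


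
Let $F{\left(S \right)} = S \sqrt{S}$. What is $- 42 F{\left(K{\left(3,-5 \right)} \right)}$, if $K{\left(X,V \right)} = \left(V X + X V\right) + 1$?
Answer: $1218 i \sqrt{29} \approx 6559.1 i$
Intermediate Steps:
$K{\left(X,V \right)} = 1 + 2 V X$ ($K{\left(X,V \right)} = \left(V X + V X\right) + 1 = 2 V X + 1 = 1 + 2 V X$)
$F{\left(S \right)} = S^{\frac{3}{2}}$
$- 42 F{\left(K{\left(3,-5 \right)} \right)} = - 42 \left(1 + 2 \left(-5\right) 3\right)^{\frac{3}{2}} = - 42 \left(1 - 30\right)^{\frac{3}{2}} = - 42 \left(-29\right)^{\frac{3}{2}} = - 42 \left(- 29 i \sqrt{29}\right) = 1218 i \sqrt{29}$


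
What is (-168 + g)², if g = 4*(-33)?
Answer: 90000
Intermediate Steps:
g = -132
(-168 + g)² = (-168 - 132)² = (-300)² = 90000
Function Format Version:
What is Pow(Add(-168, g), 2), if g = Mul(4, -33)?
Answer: 90000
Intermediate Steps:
g = -132
Pow(Add(-168, g), 2) = Pow(Add(-168, -132), 2) = Pow(-300, 2) = 90000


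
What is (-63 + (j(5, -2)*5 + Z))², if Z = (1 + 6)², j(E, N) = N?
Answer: 576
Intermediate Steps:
Z = 49 (Z = 7² = 49)
(-63 + (j(5, -2)*5 + Z))² = (-63 + (-2*5 + 49))² = (-63 + (-10 + 49))² = (-63 + 39)² = (-24)² = 576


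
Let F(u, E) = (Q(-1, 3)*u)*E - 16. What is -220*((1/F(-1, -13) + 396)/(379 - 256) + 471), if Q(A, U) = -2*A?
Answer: -12832402/123 ≈ -1.0433e+5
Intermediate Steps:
F(u, E) = -16 + 2*E*u (F(u, E) = ((-2*(-1))*u)*E - 16 = (2*u)*E - 16 = 2*E*u - 16 = -16 + 2*E*u)
-220*((1/F(-1, -13) + 396)/(379 - 256) + 471) = -220*((1/(-16 + 2*(-13)*(-1)) + 396)/(379 - 256) + 471) = -220*((1/(-16 + 26) + 396)/123 + 471) = -220*((1/10 + 396)*(1/123) + 471) = -220*((⅒ + 396)*(1/123) + 471) = -220*((3961/10)*(1/123) + 471) = -220*(3961/1230 + 471) = -220*583291/1230 = -12832402/123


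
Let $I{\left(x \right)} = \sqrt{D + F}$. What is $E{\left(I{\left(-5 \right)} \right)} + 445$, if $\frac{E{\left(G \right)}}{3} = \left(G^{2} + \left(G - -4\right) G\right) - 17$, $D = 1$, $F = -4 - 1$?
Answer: $370 + 24 i \approx 370.0 + 24.0 i$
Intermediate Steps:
$F = -5$ ($F = -4 - 1 = -5$)
$I{\left(x \right)} = 2 i$ ($I{\left(x \right)} = \sqrt{1 - 5} = \sqrt{-4} = 2 i$)
$E{\left(G \right)} = -51 + 3 G^{2} + 3 G \left(4 + G\right)$ ($E{\left(G \right)} = 3 \left(\left(G^{2} + \left(G - -4\right) G\right) - 17\right) = 3 \left(\left(G^{2} + \left(G + 4\right) G\right) - 17\right) = 3 \left(\left(G^{2} + \left(4 + G\right) G\right) - 17\right) = 3 \left(\left(G^{2} + G \left(4 + G\right)\right) - 17\right) = 3 \left(-17 + G^{2} + G \left(4 + G\right)\right) = -51 + 3 G^{2} + 3 G \left(4 + G\right)$)
$E{\left(I{\left(-5 \right)} \right)} + 445 = \left(-51 + 6 \left(2 i\right)^{2} + 12 \cdot 2 i\right) + 445 = \left(-51 + 6 \left(-4\right) + 24 i\right) + 445 = \left(-51 - 24 + 24 i\right) + 445 = \left(-75 + 24 i\right) + 445 = 370 + 24 i$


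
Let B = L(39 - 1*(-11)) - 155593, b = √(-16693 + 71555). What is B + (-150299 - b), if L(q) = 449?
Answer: -305443 - √54862 ≈ -3.0568e+5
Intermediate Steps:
b = √54862 ≈ 234.23
B = -155144 (B = 449 - 155593 = -155144)
B + (-150299 - b) = -155144 + (-150299 - √54862) = -305443 - √54862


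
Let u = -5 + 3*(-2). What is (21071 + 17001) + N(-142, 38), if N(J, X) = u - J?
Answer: 38203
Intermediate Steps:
u = -11 (u = -5 - 6 = -11)
N(J, X) = -11 - J
(21071 + 17001) + N(-142, 38) = (21071 + 17001) + (-11 - 1*(-142)) = 38072 + (-11 + 142) = 38072 + 131 = 38203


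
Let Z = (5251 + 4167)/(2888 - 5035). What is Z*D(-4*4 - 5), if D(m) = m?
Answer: 197778/2147 ≈ 92.118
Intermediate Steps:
Z = -9418/2147 (Z = 9418/(-2147) = 9418*(-1/2147) = -9418/2147 ≈ -4.3866)
Z*D(-4*4 - 5) = -9418*(-4*4 - 5)/2147 = -9418*(-16 - 5)/2147 = -9418/2147*(-21) = 197778/2147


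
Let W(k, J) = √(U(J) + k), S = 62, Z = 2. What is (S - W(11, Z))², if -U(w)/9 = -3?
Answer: (62 - √38)² ≈ 3117.6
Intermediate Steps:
U(w) = 27 (U(w) = -9*(-3) = 27)
W(k, J) = √(27 + k)
(S - W(11, Z))² = (62 - √(27 + 11))² = (62 - √38)²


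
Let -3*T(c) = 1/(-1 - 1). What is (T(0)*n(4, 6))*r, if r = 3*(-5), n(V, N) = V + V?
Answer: -20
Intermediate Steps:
T(c) = ⅙ (T(c) = -1/(3*(-1 - 1)) = -⅓/(-2) = -⅓*(-½) = ⅙)
n(V, N) = 2*V
r = -15
(T(0)*n(4, 6))*r = ((2*4)/6)*(-15) = ((⅙)*8)*(-15) = (4/3)*(-15) = -20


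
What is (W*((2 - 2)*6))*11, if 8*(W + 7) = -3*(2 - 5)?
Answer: 0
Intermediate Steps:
W = -47/8 (W = -7 + (-3*(2 - 5))/8 = -7 + (-3*(-3))/8 = -7 + (1/8)*9 = -7 + 9/8 = -47/8 ≈ -5.8750)
(W*((2 - 2)*6))*11 = -47*(2 - 2)*6/8*11 = -0*6*11 = -47/8*0*11 = 0*11 = 0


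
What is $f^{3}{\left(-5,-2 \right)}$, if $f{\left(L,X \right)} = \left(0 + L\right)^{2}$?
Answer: $15625$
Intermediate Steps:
$f{\left(L,X \right)} = L^{2}$
$f^{3}{\left(-5,-2 \right)} = \left(\left(-5\right)^{2}\right)^{3} = 25^{3} = 15625$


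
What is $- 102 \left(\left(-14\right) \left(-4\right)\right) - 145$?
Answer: $-5857$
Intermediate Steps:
$- 102 \left(\left(-14\right) \left(-4\right)\right) - 145 = \left(-102\right) 56 - 145 = -5712 - 145 = -5857$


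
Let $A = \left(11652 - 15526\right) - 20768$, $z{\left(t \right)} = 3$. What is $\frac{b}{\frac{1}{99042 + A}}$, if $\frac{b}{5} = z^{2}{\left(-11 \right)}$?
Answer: $3348000$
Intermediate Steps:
$A = -24642$ ($A = -3874 - 20768 = -24642$)
$b = 45$ ($b = 5 \cdot 3^{2} = 5 \cdot 9 = 45$)
$\frac{b}{\frac{1}{99042 + A}} = \frac{45}{\frac{1}{99042 - 24642}} = \frac{45}{\frac{1}{74400}} = 45 \frac{1}{\frac{1}{74400}} = 45 \cdot 74400 = 3348000$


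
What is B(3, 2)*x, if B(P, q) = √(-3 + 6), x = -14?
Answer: -14*√3 ≈ -24.249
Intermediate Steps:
B(P, q) = √3
B(3, 2)*x = √3*(-14) = -14*√3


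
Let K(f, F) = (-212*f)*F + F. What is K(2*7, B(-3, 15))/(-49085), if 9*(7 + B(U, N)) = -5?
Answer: -67252/147255 ≈ -0.45670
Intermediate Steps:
B(U, N) = -68/9 (B(U, N) = -7 + (1/9)*(-5) = -7 - 5/9 = -68/9)
K(f, F) = F - 212*F*f (K(f, F) = -212*F*f + F = F - 212*F*f)
K(2*7, B(-3, 15))/(-49085) = -68*(1 - 424*7)/9/(-49085) = -68*(1 - 212*14)/9*(-1/49085) = -68*(1 - 2968)/9*(-1/49085) = -68/9*(-2967)*(-1/49085) = (67252/3)*(-1/49085) = -67252/147255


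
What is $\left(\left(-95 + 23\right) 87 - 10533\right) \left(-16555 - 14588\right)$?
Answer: $523108971$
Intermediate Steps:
$\left(\left(-95 + 23\right) 87 - 10533\right) \left(-16555 - 14588\right) = \left(\left(-72\right) 87 - 10533\right) \left(-31143\right) = \left(-6264 - 10533\right) \left(-31143\right) = \left(-16797\right) \left(-31143\right) = 523108971$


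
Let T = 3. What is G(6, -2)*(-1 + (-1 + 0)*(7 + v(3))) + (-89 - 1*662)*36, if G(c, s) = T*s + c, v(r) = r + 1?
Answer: -27036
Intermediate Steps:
v(r) = 1 + r
G(c, s) = c + 3*s (G(c, s) = 3*s + c = c + 3*s)
G(6, -2)*(-1 + (-1 + 0)*(7 + v(3))) + (-89 - 1*662)*36 = (6 + 3*(-2))*(-1 + (-1 + 0)*(7 + (1 + 3))) + (-89 - 1*662)*36 = (6 - 6)*(-1 - (7 + 4)) + (-89 - 662)*36 = 0*(-1 - 1*11) - 751*36 = 0*(-1 - 11) - 27036 = 0*(-12) - 27036 = 0 - 27036 = -27036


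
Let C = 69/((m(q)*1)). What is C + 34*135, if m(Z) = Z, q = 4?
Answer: 18429/4 ≈ 4607.3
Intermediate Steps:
C = 69/4 (C = 69/((4*1)) = 69/4 ≈ 17.250)
C + 34*135 = 69/4 + 34*135 = 69/4 + 4590 = 18429/4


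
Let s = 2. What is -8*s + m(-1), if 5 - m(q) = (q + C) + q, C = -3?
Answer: -6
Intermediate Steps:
m(q) = 8 - 2*q (m(q) = 5 - ((q - 3) + q) = 5 - ((-3 + q) + q) = 5 - (-3 + 2*q) = 5 + (3 - 2*q) = 8 - 2*q)
-8*s + m(-1) = -8*2 + (8 - 2*(-1)) = -16 + (8 + 2) = -16 + 10 = -6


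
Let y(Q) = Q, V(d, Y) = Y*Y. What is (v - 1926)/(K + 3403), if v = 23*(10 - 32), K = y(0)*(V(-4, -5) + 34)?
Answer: -2432/3403 ≈ -0.71466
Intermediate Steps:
V(d, Y) = Y**2
K = 0 (K = 0*((-5)**2 + 34) = 0*(25 + 34) = 0*59 = 0)
v = -506 (v = 23*(-22) = -506)
(v - 1926)/(K + 3403) = (-506 - 1926)/(0 + 3403) = -2432/3403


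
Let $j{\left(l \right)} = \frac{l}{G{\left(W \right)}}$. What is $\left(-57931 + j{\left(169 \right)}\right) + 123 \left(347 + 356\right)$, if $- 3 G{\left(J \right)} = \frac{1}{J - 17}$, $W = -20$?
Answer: $47297$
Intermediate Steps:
$G{\left(J \right)} = - \frac{1}{3 \left(-17 + J\right)}$ ($G{\left(J \right)} = - \frac{1}{3 \left(J - 17\right)} = - \frac{1}{3 \left(-17 + J\right)}$)
$j{\left(l \right)} = 111 l$ ($j{\left(l \right)} = \frac{l}{\left(-1\right) \frac{1}{-51 + 3 \left(-20\right)}} = \frac{l}{\left(-1\right) \frac{1}{-51 - 60}} = \frac{l}{\left(-1\right) \frac{1}{-111}} = \frac{l}{\left(-1\right) \left(- \frac{1}{111}\right)} = l \frac{1}{\frac{1}{111}} = l 111 = 111 l$)
$\left(-57931 + j{\left(169 \right)}\right) + 123 \left(347 + 356\right) = \left(-57931 + 111 \cdot 169\right) + 123 \left(347 + 356\right) = \left(-57931 + 18759\right) + 123 \cdot 703 = -39172 + 86469 = 47297$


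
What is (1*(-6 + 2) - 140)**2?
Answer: 20736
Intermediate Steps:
(1*(-6 + 2) - 140)**2 = (1*(-4) - 140)**2 = (-4 - 140)**2 = (-144)**2 = 20736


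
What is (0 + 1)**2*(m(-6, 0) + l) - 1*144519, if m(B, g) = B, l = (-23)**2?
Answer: -143996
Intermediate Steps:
l = 529
(0 + 1)**2*(m(-6, 0) + l) - 1*144519 = (0 + 1)**2*(-6 + 529) - 1*144519 = 1**2*523 - 144519 = 1*523 - 144519 = 523 - 144519 = -143996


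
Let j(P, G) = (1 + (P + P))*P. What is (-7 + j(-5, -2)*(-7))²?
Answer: 103684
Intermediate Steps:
j(P, G) = P*(1 + 2*P) (j(P, G) = (1 + 2*P)*P = P*(1 + 2*P))
(-7 + j(-5, -2)*(-7))² = (-7 - 5*(1 + 2*(-5))*(-7))² = (-7 - 5*(1 - 10)*(-7))² = (-7 - 5*(-9)*(-7))² = (-7 + 45*(-7))² = (-7 - 315)² = (-322)² = 103684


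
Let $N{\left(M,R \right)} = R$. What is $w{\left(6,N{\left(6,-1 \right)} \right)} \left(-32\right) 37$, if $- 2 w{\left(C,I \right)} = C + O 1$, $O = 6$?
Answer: $7104$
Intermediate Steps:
$w{\left(C,I \right)} = -3 - \frac{C}{2}$ ($w{\left(C,I \right)} = - \frac{C + 6 \cdot 1}{2} = - \frac{C + 6}{2} = - \frac{6 + C}{2} = -3 - \frac{C}{2}$)
$w{\left(6,N{\left(6,-1 \right)} \right)} \left(-32\right) 37 = \left(-3 - 3\right) \left(-32\right) 37 = \left(-6\right) \left(-32\right) 37 = 192 \cdot 37 = 7104$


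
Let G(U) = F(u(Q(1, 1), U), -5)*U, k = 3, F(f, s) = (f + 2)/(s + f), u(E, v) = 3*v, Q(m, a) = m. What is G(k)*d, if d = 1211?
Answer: 39963/4 ≈ 9990.8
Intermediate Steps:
F(f, s) = (2 + f)/(f + s)
G(U) = U*(2 + 3*U)/(-5 + 3*U) (G(U) = ((2 + 3*U)/(3*U - 5))*U = ((2 + 3*U)/(-5 + 3*U))*U = U*(2 + 3*U)/(-5 + 3*U))
G(k)*d = (3*(2 + 3*3)/(-5 + 3*3))*1211 = (3*(2 + 9)/(-5 + 9))*1211 = (3*11/4)*1211 = (3*(¼)*11)*1211 = (33/4)*1211 = 39963/4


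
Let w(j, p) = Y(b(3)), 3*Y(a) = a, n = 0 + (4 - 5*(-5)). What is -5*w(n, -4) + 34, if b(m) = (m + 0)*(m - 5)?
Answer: 44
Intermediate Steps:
b(m) = m*(-5 + m)
n = 29 (n = 0 + (4 + 25) = 0 + 29 = 29)
Y(a) = a/3
w(j, p) = -2 (w(j, p) = (3*(-5 + 3))/3 = (3*(-2))/3 = (⅓)*(-6) = -2)
-5*w(n, -4) + 34 = -5*(-2) + 34 = 10 + 34 = 44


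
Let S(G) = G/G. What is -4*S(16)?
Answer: -4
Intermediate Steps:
S(G) = 1
-4*S(16) = -4*1 = -4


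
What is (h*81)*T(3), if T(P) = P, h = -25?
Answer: -6075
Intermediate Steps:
(h*81)*T(3) = -25*81*3 = -2025*3 = -6075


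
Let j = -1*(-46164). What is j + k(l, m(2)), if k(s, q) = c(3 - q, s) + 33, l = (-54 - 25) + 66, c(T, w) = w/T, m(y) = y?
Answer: 46184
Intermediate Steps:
l = -13 (l = -79 + 66 = -13)
j = 46164
k(s, q) = 33 + s/(3 - q) (k(s, q) = s/(3 - q) + 33 = 33 + s/(3 - q))
j + k(l, m(2)) = 46164 + (-99 - 1*(-13) + 33*2)/(-3 + 2) = 46164 + (-99 + 13 + 66)/(-1) = 46164 - 1*(-20) = 46164 + 20 = 46184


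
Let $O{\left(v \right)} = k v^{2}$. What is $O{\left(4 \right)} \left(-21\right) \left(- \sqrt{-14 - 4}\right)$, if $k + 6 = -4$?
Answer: $- 10080 i \sqrt{2} \approx - 14255.0 i$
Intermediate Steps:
$k = -10$ ($k = -6 - 4 = -10$)
$O{\left(v \right)} = - 10 v^{2}$
$O{\left(4 \right)} \left(-21\right) \left(- \sqrt{-14 - 4}\right) = - 10 \cdot 4^{2} \left(-21\right) \left(- \sqrt{-14 - 4}\right) = \left(-10\right) 16 \left(-21\right) \left(- \sqrt{-18}\right) = \left(-160\right) \left(-21\right) \left(- 3 i \sqrt{2}\right) = 3360 \left(- 3 i \sqrt{2}\right) = - 10080 i \sqrt{2}$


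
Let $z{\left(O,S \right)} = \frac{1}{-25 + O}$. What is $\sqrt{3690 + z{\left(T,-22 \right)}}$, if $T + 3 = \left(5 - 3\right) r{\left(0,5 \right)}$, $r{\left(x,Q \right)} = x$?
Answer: $\frac{\sqrt{723233}}{14} \approx 60.745$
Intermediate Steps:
$T = -3$ ($T = -3 + \left(5 - 3\right) 0 = -3 + 2 \cdot 0 = -3 + 0 = -3$)
$\sqrt{3690 + z{\left(T,-22 \right)}} = \sqrt{3690 + \frac{1}{-25 - 3}} = \sqrt{3690 + \frac{1}{-28}} = \sqrt{3690 - \frac{1}{28}} = \sqrt{\frac{103319}{28}} = \frac{\sqrt{723233}}{14}$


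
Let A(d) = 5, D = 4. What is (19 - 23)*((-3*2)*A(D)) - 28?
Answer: 92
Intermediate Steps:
(19 - 23)*((-3*2)*A(D)) - 28 = (19 - 23)*(-3*2*5) - 28 = -(-24)*5 - 28 = -4*(-30) - 28 = 120 - 28 = 92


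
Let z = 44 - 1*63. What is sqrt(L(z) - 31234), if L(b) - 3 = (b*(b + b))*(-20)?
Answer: I*sqrt(45671) ≈ 213.71*I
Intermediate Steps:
z = -19 (z = 44 - 63 = -19)
L(b) = 3 - 40*b**2 (L(b) = 3 + (b*(b + b))*(-20) = 3 + (b*(2*b))*(-20) = 3 + (2*b**2)*(-20) = 3 - 40*b**2)
sqrt(L(z) - 31234) = sqrt((3 - 40*(-19)**2) - 31234) = sqrt((3 - 40*361) - 31234) = sqrt((3 - 14440) - 31234) = sqrt(-14437 - 31234) = sqrt(-45671) = I*sqrt(45671)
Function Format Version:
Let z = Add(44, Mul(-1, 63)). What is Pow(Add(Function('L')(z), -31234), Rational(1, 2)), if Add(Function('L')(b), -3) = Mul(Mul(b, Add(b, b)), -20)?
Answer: Mul(I, Pow(45671, Rational(1, 2))) ≈ Mul(213.71, I)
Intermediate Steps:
z = -19 (z = Add(44, -63) = -19)
Function('L')(b) = Add(3, Mul(-40, Pow(b, 2))) (Function('L')(b) = Add(3, Mul(Mul(b, Add(b, b)), -20)) = Add(3, Mul(Mul(b, Mul(2, b)), -20)) = Add(3, Mul(Mul(2, Pow(b, 2)), -20)) = Add(3, Mul(-40, Pow(b, 2))))
Pow(Add(Function('L')(z), -31234), Rational(1, 2)) = Pow(Add(Add(3, Mul(-40, Pow(-19, 2))), -31234), Rational(1, 2)) = Pow(Add(Add(3, Mul(-40, 361)), -31234), Rational(1, 2)) = Pow(Add(Add(3, -14440), -31234), Rational(1, 2)) = Pow(Add(-14437, -31234), Rational(1, 2)) = Pow(-45671, Rational(1, 2)) = Mul(I, Pow(45671, Rational(1, 2)))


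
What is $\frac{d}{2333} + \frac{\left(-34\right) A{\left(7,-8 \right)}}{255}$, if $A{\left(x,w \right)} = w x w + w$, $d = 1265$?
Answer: $- \frac{406813}{6999} \approx -58.124$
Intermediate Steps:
$A{\left(x,w \right)} = w + x w^{2}$ ($A{\left(x,w \right)} = x w^{2} + w = w + x w^{2}$)
$\frac{d}{2333} + \frac{\left(-34\right) A{\left(7,-8 \right)}}{255} = \frac{1265}{2333} + \frac{\left(-34\right) \left(- 8 \left(1 - 56\right)\right)}{255} = 1265 \cdot \frac{1}{2333} + - 34 \left(- 8 \left(1 - 56\right)\right) \frac{1}{255} = \frac{1265}{2333} + - 34 \left(\left(-8\right) \left(-55\right)\right) \frac{1}{255} = \frac{1265}{2333} + \left(-34\right) 440 \cdot \frac{1}{255} = \frac{1265}{2333} - \frac{176}{3} = - \frac{406813}{6999}$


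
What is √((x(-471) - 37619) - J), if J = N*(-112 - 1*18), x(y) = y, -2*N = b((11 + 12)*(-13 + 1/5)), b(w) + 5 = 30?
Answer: 13*I*√235 ≈ 199.29*I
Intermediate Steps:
b(w) = 25 (b(w) = -5 + 30 = 25)
N = -25/2 (N = -½*25 = -25/2 ≈ -12.500)
J = 1625 (J = -25*(-112 - 1*18)/2 = -25*(-112 - 18)/2 = -25/2*(-130) = 1625)
√((x(-471) - 37619) - J) = √((-471 - 37619) - 1*1625) = √(-38090 - 1625) = √(-39715) = 13*I*√235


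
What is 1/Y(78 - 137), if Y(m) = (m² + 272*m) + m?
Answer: -1/12626 ≈ -7.9202e-5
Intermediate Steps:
Y(m) = m² + 273*m
1/Y(78 - 137) = 1/((78 - 137)*(273 + (78 - 137))) = 1/(-59*(273 - 59)) = 1/(-59*214) = 1/(-12626) = -1/12626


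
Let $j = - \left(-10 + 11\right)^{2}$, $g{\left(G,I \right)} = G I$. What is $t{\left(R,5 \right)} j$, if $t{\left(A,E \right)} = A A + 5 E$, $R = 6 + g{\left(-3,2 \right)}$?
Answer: $-25$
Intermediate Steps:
$R = 0$ ($R = 6 - 6 = 0$)
$t{\left(A,E \right)} = A^{2} + 5 E$
$j = -1$ ($j = - 1^{2} = \left(-1\right) 1 = -1$)
$t{\left(R,5 \right)} j = \left(0^{2} + 5 \cdot 5\right) \left(-1\right) = \left(0 + 25\right) \left(-1\right) = 25 \left(-1\right) = -25$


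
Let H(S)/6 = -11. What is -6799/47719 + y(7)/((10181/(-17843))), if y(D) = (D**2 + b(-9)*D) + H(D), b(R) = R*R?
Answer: -468366784969/485827139 ≈ -964.06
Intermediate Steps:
H(S) = -66 (H(S) = 6*(-11) = -66)
b(R) = R**2
y(D) = -66 + D**2 + 81*D (y(D) = (D**2 + (-9)**2*D) - 66 = (D**2 + 81*D) - 66 = -66 + D**2 + 81*D)
-6799/47719 + y(7)/((10181/(-17843))) = -6799/47719 + (-66 + 7**2 + 81*7)/((10181/(-17843))) = -6799*1/47719 + (-66 + 49 + 567)/((10181*(-1/17843))) = -6799/47719 + 550/(-10181/17843) = -6799/47719 + 550*(-17843/10181) = -6799/47719 - 9813650/10181 = -468366784969/485827139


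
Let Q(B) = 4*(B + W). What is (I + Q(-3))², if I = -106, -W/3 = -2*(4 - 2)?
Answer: 4900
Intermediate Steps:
W = 12 (W = -(-6)*(4 - 2) = -(-6)*2 = -3*(-4) = 12)
Q(B) = 48 + 4*B (Q(B) = 4*(B + 12) = 4*(12 + B) = 48 + 4*B)
(I + Q(-3))² = (-106 + (48 + 4*(-3)))² = (-106 + (48 - 12))² = (-106 + 36)² = (-70)² = 4900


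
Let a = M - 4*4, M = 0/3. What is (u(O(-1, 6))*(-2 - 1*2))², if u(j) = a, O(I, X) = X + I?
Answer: 4096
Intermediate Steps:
O(I, X) = I + X
M = 0 (M = 0*(⅓) = 0)
a = -16 (a = 0 - 4*4 = 0 - 16 = -16)
u(j) = -16
(u(O(-1, 6))*(-2 - 1*2))² = (-16*(-2 - 1*2))² = (-16*(-2 - 2))² = (-16*(-4))² = 64² = 4096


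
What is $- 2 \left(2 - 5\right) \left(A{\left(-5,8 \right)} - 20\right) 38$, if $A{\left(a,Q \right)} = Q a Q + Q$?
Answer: $-75696$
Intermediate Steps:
$A{\left(a,Q \right)} = Q + a Q^{2}$ ($A{\left(a,Q \right)} = a Q^{2} + Q = Q + a Q^{2}$)
$- 2 \left(2 - 5\right) \left(A{\left(-5,8 \right)} - 20\right) 38 = - 2 \left(2 - 5\right) \left(8 \left(1 + 8 \left(-5\right)\right) - 20\right) 38 = \left(-2\right) \left(-3\right) \left(8 \left(1 - 40\right) - 20\right) 38 = 6 \left(8 \left(-39\right) - 20\right) 38 = 6 \left(-312 - 20\right) 38 = 6 \left(\left(-332\right) 38\right) = 6 \left(-12616\right) = -75696$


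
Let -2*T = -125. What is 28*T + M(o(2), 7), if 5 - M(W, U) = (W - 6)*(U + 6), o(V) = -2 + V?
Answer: 1833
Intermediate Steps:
T = 125/2 (T = -½*(-125) = 125/2 ≈ 62.500)
M(W, U) = 5 - (-6 + W)*(6 + U) (M(W, U) = 5 - (W - 6)*(U + 6) = 5 - (-6 + W)*(6 + U))
28*T + M(o(2), 7) = 28*(125/2) + (41 - 6*(-2 + 2) + 6*7 - 1*7*(-2 + 2)) = 1750 + (41 - 6*0 + 42 - 1*7*0) = 1750 + (41 + 0 + 42 + 0) = 1750 + 83 = 1833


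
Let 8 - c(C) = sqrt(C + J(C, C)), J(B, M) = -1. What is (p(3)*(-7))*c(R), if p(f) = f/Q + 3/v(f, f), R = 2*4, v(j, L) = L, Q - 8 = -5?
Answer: -112 + 14*sqrt(7) ≈ -74.959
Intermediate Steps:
Q = 3 (Q = 8 - 5 = 3)
R = 8
p(f) = 3/f + f/3 (p(f) = f/3 + 3/f = 3/f + f/3)
c(C) = 8 - sqrt(-1 + C) (c(C) = 8 - sqrt(C - 1) = 8 - sqrt(-1 + C))
(p(3)*(-7))*c(R) = ((3/3 + (1/3)*3)*(-7))*(8 - sqrt(-1 + 8)) = ((3*(1/3) + 1)*(-7))*(8 - sqrt(7)) = ((1 + 1)*(-7))*(8 - sqrt(7)) = (2*(-7))*(8 - sqrt(7)) = -14*(8 - sqrt(7)) = -112 + 14*sqrt(7)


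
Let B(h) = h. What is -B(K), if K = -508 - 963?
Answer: 1471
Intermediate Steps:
K = -1471
-B(K) = -1*(-1471) = 1471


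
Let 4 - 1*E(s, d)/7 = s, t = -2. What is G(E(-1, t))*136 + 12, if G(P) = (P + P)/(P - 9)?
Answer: 4916/13 ≈ 378.15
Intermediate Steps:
E(s, d) = 28 - 7*s
G(P) = 2*P/(-9 + P) (G(P) = (2*P)/(-9 + P) = 2*P/(-9 + P))
G(E(-1, t))*136 + 12 = (2*(28 - 7*(-1))/(-9 + (28 - 7*(-1))))*136 + 12 = (2*(28 + 7)/(-9 + (28 + 7)))*136 + 12 = (2*35/(-9 + 35))*136 + 12 = (2*35/26)*136 + 12 = (2*35*(1/26))*136 + 12 = (35/13)*136 + 12 = 4760/13 + 12 = 4916/13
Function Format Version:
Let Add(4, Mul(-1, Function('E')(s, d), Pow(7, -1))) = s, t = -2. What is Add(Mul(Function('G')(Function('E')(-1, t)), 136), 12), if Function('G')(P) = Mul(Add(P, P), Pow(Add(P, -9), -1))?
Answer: Rational(4916, 13) ≈ 378.15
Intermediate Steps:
Function('E')(s, d) = Add(28, Mul(-7, s))
Function('G')(P) = Mul(2, P, Pow(Add(-9, P), -1)) (Function('G')(P) = Mul(Mul(2, P), Pow(Add(-9, P), -1)) = Mul(2, P, Pow(Add(-9, P), -1)))
Add(Mul(Function('G')(Function('E')(-1, t)), 136), 12) = Add(Mul(Mul(2, Add(28, Mul(-7, -1)), Pow(Add(-9, Add(28, Mul(-7, -1))), -1)), 136), 12) = Add(Mul(Mul(2, Add(28, 7), Pow(Add(-9, Add(28, 7)), -1)), 136), 12) = Add(Mul(Mul(2, 35, Pow(Add(-9, 35), -1)), 136), 12) = Add(Mul(Mul(2, 35, Pow(26, -1)), 136), 12) = Add(Mul(Mul(2, 35, Rational(1, 26)), 136), 12) = Add(Mul(Rational(35, 13), 136), 12) = Add(Rational(4760, 13), 12) = Rational(4916, 13)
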